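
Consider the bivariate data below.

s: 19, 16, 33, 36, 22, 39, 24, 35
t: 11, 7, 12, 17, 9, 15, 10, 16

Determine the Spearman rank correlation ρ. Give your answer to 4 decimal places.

0.8571

Rank s: 2, 1, 5, 7, 3, 8, 4, 6
Rank t: 4, 1, 5, 8, 2, 6, 3, 7
d = rank(s) − rank(t): -2, 0, 0, -1, 1, 2, 1, -1; Σd² = 12
ρ = 1 − 6Σd² / [n(n²−1)] = 1 − 6×12 / (8×63) = 1 − 72/504 ≈ 0.8571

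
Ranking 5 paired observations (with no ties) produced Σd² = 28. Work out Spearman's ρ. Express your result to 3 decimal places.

-0.400

ρ = 1 − 6Σd² / [n(n²−1)] = 1 − 6×28 / (5×24)
  = 1 − 168/120 = 1 − 1.4000 ≈ -0.400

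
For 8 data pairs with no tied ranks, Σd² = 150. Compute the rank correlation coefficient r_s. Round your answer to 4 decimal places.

-0.7857

ρ = 1 − 6Σd² / [n(n²−1)] = 1 − 6×150 / (8×63)
  = 1 − 900/504 = 1 − 1.78571 ≈ -0.7857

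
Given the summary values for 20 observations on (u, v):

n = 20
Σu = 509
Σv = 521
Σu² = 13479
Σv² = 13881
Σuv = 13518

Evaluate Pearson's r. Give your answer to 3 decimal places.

0.642

r = (nΣuv − ΣuΣv) / √[(nΣu² − (Σu)²)(nΣv² − (Σv)²)]
Numerator: 20×13518 − 509×521 = 5171
Denominator: √[(269580 − 259081)(277620 − 271441)] = √[10499 × 6179] = 8054.3976
r = 5171 / 8054.3976 ≈ 0.642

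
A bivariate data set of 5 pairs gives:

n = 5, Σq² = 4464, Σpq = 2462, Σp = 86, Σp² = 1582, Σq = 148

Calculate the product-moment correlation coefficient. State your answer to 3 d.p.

-0.904

r = (nΣpq − ΣpΣq) / √[(nΣp² − (Σp)²)(nΣq² − (Σq)²)]
Numerator: 5×2462 − 86×148 = -418
Denominator: √[(7910 − 7396)(22320 − 21904)] = √[514 × 416] = 462.4111
r = -418 / 462.4111 ≈ -0.904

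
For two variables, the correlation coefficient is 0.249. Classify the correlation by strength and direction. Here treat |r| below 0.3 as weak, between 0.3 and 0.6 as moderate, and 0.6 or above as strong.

weak positive

r = 0.249 > 0 so the relationship is positive.
|r| = 0.249, which falls in the weak range.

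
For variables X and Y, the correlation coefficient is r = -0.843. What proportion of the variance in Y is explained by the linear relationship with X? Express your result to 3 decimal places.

r² = (-0.843)² = 0.711

0.711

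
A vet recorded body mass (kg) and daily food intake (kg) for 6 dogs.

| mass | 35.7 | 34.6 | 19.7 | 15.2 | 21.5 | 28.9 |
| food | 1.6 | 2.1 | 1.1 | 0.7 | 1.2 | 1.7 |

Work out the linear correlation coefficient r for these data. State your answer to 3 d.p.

0.917

n = 6, Σx = 155.6, Σy = 8.4, Σx² = 4388.24, Σy² = 13, Σxy = 237.02
nΣxy − ΣxΣy = 1422.12 − 1307.04 = 115.08
nΣx² − (Σx)² = 26329.44 − 24211.36 = 2118.08; nΣy² − (Σy)² = 78 − 70.56 = 7.44
r = 115.08 / √(2118.08 × 7.44) = 115.08 / 125.5329 ≈ 0.917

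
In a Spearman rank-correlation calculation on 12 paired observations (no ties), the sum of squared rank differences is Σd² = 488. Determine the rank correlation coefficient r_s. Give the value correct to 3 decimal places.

-0.706

ρ = 1 − 6Σd² / [n(n²−1)] = 1 − 6×488 / (12×143)
  = 1 − 2928/1716 = 1 − 1.7063 ≈ -0.706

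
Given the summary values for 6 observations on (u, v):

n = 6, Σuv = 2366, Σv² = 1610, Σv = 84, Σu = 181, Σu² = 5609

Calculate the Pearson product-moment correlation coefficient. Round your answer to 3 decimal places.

r = (nΣuv − ΣuΣv) / √[(nΣu² − (Σu)²)(nΣv² − (Σv)²)]
Numerator: 6×2366 − 181×84 = -1008
Denominator: √[(33654 − 32761)(9660 − 7056)] = √[893 × 2604] = 1524.9170
r = -1008 / 1524.9170 ≈ -0.661

-0.661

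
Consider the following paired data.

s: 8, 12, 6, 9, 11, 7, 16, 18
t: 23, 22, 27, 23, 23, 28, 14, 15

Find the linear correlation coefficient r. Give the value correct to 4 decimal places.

n = 8, Σs = 87, Σt = 175, Σs² = 1075, Σt² = 4005, Σst = 1760
nΣst − ΣsΣt = 14080 − 15225 = -1145
nΣs² − (Σs)² = 8600 − 7569 = 1031; nΣt² − (Σt)² = 32040 − 30625 = 1415
r = -1145 / √(1031 × 1415) = -1145 / 1207.8348 ≈ -0.9480

-0.9480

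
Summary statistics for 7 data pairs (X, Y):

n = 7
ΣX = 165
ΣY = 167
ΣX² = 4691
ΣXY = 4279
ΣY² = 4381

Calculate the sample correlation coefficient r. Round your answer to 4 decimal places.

r = (nΣXY − ΣXΣY) / √[(nΣX² − (ΣX)²)(nΣY² − (ΣY)²)]
Numerator: 7×4279 − 165×167 = 2398
Denominator: √[(32837 − 27225)(30667 − 27889)] = √[5612 × 2778] = 3948.4346
r = 2398 / 3948.4346 ≈ 0.6073

0.6073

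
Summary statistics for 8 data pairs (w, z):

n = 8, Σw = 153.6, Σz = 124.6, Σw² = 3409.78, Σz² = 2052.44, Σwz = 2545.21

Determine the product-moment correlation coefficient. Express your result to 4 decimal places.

0.6737

r = (nΣwz − ΣwΣz) / √[(nΣw² − (Σw)²)(nΣz² − (Σz)²)]
Numerator: 8×2545.21 − 153.6×124.6 = 1223.12
Denominator: √[(27278.24 − 23592.96)(16419.52 − 15525.16)] = √[3685.28 × 894.36] = 1815.4798
r = 1223.12 / 1815.4798 ≈ 0.6737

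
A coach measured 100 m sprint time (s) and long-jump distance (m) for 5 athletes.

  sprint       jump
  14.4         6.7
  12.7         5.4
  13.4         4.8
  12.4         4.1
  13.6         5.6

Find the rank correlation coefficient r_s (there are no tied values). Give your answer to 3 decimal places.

Rank sprint: 5, 2, 3, 1, 4
Rank jump: 5, 3, 2, 1, 4
d = rank(sprint) − rank(jump): 0, -1, 1, 0, 0; Σd² = 2
ρ = 1 − 6Σd² / [n(n²−1)] = 1 − 6×2 / (5×24) = 1 − 12/120 ≈ 0.900

0.900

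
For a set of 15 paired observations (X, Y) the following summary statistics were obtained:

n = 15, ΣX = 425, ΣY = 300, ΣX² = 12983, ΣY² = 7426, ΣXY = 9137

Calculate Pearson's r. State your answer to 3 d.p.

r = (nΣXY − ΣXΣY) / √[(nΣX² − (ΣX)²)(nΣY² − (ΣY)²)]
Numerator: 15×9137 − 425×300 = 9555
Denominator: √[(194745 − 180625)(111390 − 90000)] = √[14120 × 21390] = 17378.9183
r = 9555 / 17378.9183 ≈ 0.550

0.550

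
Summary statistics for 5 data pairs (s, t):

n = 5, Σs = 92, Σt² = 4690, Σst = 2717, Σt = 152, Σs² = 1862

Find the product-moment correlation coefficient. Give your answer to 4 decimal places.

-0.7375

r = (nΣst − ΣsΣt) / √[(nΣs² − (Σs)²)(nΣt² − (Σt)²)]
Numerator: 5×2717 − 92×152 = -399
Denominator: √[(9310 − 8464)(23450 − 23104)] = √[846 × 346] = 541.0323
r = -399 / 541.0323 ≈ -0.7375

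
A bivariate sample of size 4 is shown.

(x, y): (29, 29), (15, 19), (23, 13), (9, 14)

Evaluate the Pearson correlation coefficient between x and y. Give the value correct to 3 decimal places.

0.652

n = 4, Σx = 76, Σy = 75, Σx² = 1676, Σy² = 1567, Σxy = 1551
nΣxy − ΣxΣy = 6204 − 5700 = 504
nΣx² − (Σx)² = 6704 − 5776 = 928; nΣy² − (Σy)² = 6268 − 5625 = 643
r = 504 / √(928 × 643) = 504 / 772.4662 ≈ 0.652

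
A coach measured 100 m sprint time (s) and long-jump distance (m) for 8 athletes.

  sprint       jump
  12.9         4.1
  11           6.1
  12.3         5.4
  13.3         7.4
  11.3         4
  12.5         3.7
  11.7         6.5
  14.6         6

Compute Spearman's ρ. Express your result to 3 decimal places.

Rank sprint: 6, 1, 4, 7, 2, 5, 3, 8
Rank jump: 3, 6, 4, 8, 2, 1, 7, 5
d = rank(sprint) − rank(jump): 3, -5, 0, -1, 0, 4, -4, 3; Σd² = 76
ρ = 1 − 6Σd² / [n(n²−1)] = 1 − 6×76 / (8×63) = 1 − 456/504 ≈ 0.095

0.095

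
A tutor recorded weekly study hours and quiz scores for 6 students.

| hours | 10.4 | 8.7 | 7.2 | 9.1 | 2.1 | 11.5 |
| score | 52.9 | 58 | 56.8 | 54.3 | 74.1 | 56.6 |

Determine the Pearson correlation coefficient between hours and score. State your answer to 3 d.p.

n = 6, Σx = 49, Σy = 352.7, Σx² = 455.16, Σy² = 21031.51, Σxy = 2764.36
nΣxy − ΣxΣy = 16586.16 − 17282.3 = -696.14
nΣx² − (Σx)² = 2730.96 − 2401 = 329.96; nΣy² − (Σy)² = 126189.06 − 124397.29 = 1791.77
r = -696.14 / √(329.96 × 1791.77) = -696.14 / 768.9034 ≈ -0.905

-0.905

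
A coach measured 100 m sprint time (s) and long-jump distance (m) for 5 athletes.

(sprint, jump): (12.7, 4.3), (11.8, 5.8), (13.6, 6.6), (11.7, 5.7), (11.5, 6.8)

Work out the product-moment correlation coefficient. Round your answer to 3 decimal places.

-0.084

n = 5, Σx = 61.3, Σy = 29.2, Σx² = 754.63, Σy² = 174.42, Σxy = 357.7
nΣxy − ΣxΣy = 1788.5 − 1789.96 = -1.46
nΣx² − (Σx)² = 3773.15 − 3757.69 = 15.46; nΣy² − (Σy)² = 872.1 − 852.64 = 19.46
r = -1.46 / √(15.46 × 19.46) = -1.46 / 17.3451 ≈ -0.084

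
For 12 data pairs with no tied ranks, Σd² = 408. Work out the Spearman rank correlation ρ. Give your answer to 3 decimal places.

ρ = 1 − 6Σd² / [n(n²−1)] = 1 − 6×408 / (12×143)
  = 1 − 2448/1716 = 1 − 1.4266 ≈ -0.427

-0.427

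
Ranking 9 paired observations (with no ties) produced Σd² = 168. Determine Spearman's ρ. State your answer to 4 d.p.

-0.4000

ρ = 1 − 6Σd² / [n(n²−1)] = 1 − 6×168 / (9×80)
  = 1 − 1008/720 = 1 − 1.40000 ≈ -0.4000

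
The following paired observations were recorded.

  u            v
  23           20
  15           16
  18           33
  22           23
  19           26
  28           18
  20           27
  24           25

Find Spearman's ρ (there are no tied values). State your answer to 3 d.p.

Rank u: 6, 1, 2, 5, 3, 8, 4, 7
Rank v: 3, 1, 8, 4, 6, 2, 7, 5
d = rank(u) − rank(v): 3, 0, -6, 1, -3, 6, -3, 2; Σd² = 104
ρ = 1 − 6Σd² / [n(n²−1)] = 1 − 6×104 / (8×63) = 1 − 624/504 ≈ -0.238

-0.238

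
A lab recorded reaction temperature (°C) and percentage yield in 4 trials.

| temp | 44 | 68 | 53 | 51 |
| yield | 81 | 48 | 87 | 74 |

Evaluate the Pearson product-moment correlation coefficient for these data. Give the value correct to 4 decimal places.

-0.8590

n = 4, Σx = 216, Σy = 290, Σx² = 11970, Σy² = 21910, Σxy = 15213
nΣxy − ΣxΣy = 60852 − 62640 = -1788
nΣx² − (Σx)² = 47880 − 46656 = 1224; nΣy² − (Σy)² = 87640 − 84100 = 3540
r = -1788 / √(1224 × 3540) = -1788 / 2081.5763 ≈ -0.8590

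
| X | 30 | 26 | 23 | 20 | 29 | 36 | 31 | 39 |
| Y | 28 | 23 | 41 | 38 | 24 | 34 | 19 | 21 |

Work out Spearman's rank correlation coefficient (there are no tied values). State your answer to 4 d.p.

-0.5952

Rank X: 5, 3, 2, 1, 4, 7, 6, 8
Rank Y: 5, 3, 8, 7, 4, 6, 1, 2
d = rank(X) − rank(Y): 0, 0, -6, -6, 0, 1, 5, 6; Σd² = 134
ρ = 1 − 6Σd² / [n(n²−1)] = 1 − 6×134 / (8×63) = 1 − 804/504 ≈ -0.5952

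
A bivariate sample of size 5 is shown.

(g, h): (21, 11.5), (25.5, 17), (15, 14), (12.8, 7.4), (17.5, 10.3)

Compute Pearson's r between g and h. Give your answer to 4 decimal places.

n = 5, Σg = 91.8, Σh = 60.2, Σg² = 1786.34, Σh² = 778.1, Σgh = 1159.97
nΣgh − ΣgΣh = 5799.85 − 5526.36 = 273.49
nΣg² − (Σg)² = 8931.7 − 8427.24 = 504.46; nΣh² − (Σh)² = 3890.5 − 3624.04 = 266.46
r = 273.49 / √(504.46 × 266.46) = 273.49 / 366.6312 ≈ 0.7460

0.7460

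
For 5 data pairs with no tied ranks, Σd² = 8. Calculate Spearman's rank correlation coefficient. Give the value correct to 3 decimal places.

0.600

ρ = 1 − 6Σd² / [n(n²−1)] = 1 − 6×8 / (5×24)
  = 1 − 48/120 = 1 − 0.4000 ≈ 0.600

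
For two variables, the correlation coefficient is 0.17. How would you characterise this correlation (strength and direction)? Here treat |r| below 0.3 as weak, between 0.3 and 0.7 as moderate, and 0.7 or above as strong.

r = 0.17 > 0 so the relationship is positive.
|r| = 0.17, which falls in the weak range.

weak positive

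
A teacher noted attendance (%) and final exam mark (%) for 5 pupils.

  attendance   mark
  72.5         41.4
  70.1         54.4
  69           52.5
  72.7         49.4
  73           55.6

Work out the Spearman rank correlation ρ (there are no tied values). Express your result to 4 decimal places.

Rank attendance: 3, 2, 1, 4, 5
Rank mark: 1, 4, 3, 2, 5
d = rank(attendance) − rank(mark): 2, -2, -2, 2, 0; Σd² = 16
ρ = 1 − 6Σd² / [n(n²−1)] = 1 − 6×16 / (5×24) = 1 − 96/120 ≈ 0.2000

0.2000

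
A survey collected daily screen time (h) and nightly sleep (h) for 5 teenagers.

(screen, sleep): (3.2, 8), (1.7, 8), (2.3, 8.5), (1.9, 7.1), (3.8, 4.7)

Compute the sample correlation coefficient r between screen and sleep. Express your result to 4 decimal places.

-0.6558

n = 5, Σx = 12.9, Σy = 36.3, Σx² = 36.47, Σy² = 272.75, Σxy = 90.1
nΣxy − ΣxΣy = 450.5 − 468.27 = -17.77
nΣx² − (Σx)² = 182.35 − 166.41 = 15.94; nΣy² − (Σy)² = 1363.75 − 1317.69 = 46.06
r = -17.77 / √(15.94 × 46.06) = -17.77 / 27.0961 ≈ -0.6558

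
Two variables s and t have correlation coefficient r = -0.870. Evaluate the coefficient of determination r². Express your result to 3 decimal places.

0.757

r² = (-0.870)² = 0.757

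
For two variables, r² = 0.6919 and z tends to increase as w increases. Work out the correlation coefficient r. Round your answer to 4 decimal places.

0.8318

|r| = √0.6919 = 0.8318
The association is positive, so r = 0.8318.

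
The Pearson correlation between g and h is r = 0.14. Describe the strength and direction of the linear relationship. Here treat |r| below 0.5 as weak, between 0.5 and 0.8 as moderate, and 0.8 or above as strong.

r = 0.14 > 0 so the relationship is positive.
|r| = 0.14, which falls in the weak range.

weak positive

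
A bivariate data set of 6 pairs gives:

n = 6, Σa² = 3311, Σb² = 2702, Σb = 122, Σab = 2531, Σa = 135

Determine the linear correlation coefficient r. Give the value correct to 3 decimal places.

-0.870

r = (nΣab − ΣaΣb) / √[(nΣa² − (Σa)²)(nΣb² − (Σb)²)]
Numerator: 6×2531 − 135×122 = -1284
Denominator: √[(19866 − 18225)(16212 − 14884)] = √[1641 × 1328] = 1476.2276
r = -1284 / 1476.2276 ≈ -0.870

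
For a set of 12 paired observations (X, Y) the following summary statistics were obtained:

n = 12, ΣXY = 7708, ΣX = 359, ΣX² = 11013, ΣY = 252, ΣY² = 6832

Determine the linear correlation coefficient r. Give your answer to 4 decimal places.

0.2607

r = (nΣXY − ΣXΣY) / √[(nΣX² − (ΣX)²)(nΣY² − (ΣY)²)]
Numerator: 12×7708 − 359×252 = 2028
Denominator: √[(132156 − 128881)(81984 − 63504)] = √[3275 × 18480] = 7779.5887
r = 2028 / 7779.5887 ≈ 0.2607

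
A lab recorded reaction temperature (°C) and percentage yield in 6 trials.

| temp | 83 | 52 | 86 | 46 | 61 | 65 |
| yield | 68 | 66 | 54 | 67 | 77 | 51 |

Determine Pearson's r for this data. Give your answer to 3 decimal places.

n = 6, Σx = 393, Σy = 383, Σx² = 27051, Σy² = 24915, Σxy = 24814
nΣxy − ΣxΣy = 148884 − 150519 = -1635
nΣx² − (Σx)² = 162306 − 154449 = 7857; nΣy² − (Σy)² = 149490 − 146689 = 2801
r = -1635 / √(7857 × 2801) = -1635 / 4691.2106 ≈ -0.349

-0.349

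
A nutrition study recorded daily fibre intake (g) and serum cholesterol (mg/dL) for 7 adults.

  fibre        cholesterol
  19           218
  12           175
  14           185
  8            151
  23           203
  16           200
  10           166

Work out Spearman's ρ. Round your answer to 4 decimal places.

Rank fibre: 6, 3, 4, 1, 7, 5, 2
Rank cholesterol: 7, 3, 4, 1, 6, 5, 2
d = rank(fibre) − rank(cholesterol): -1, 0, 0, 0, 1, 0, 0; Σd² = 2
ρ = 1 − 6Σd² / [n(n²−1)] = 1 − 6×2 / (7×48) = 1 − 12/336 ≈ 0.9643

0.9643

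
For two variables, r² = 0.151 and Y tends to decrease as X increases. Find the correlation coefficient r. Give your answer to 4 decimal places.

|r| = √0.151 = 0.3886
The association is negative, so r = −0.3886.

-0.3886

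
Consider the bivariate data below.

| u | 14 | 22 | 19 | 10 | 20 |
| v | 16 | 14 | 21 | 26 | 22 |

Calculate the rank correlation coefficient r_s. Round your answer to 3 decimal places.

Rank u: 2, 5, 3, 1, 4
Rank v: 2, 1, 3, 5, 4
d = rank(u) − rank(v): 0, 4, 0, -4, 0; Σd² = 32
ρ = 1 − 6Σd² / [n(n²−1)] = 1 − 6×32 / (5×24) = 1 − 192/120 ≈ -0.600

-0.600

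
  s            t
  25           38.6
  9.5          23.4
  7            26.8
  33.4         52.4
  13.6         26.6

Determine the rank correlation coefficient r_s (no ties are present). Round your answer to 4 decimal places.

Rank s: 4, 2, 1, 5, 3
Rank t: 4, 1, 3, 5, 2
d = rank(s) − rank(t): 0, 1, -2, 0, 1; Σd² = 6
ρ = 1 − 6Σd² / [n(n²−1)] = 1 − 6×6 / (5×24) = 1 − 36/120 ≈ 0.7000

0.7000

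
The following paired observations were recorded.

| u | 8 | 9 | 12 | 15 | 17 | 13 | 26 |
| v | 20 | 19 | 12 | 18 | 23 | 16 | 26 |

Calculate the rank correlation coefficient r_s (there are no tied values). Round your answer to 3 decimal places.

0.429

Rank u: 1, 2, 3, 5, 6, 4, 7
Rank v: 5, 4, 1, 3, 6, 2, 7
d = rank(u) − rank(v): -4, -2, 2, 2, 0, 2, 0; Σd² = 32
ρ = 1 − 6Σd² / [n(n²−1)] = 1 − 6×32 / (7×48) = 1 − 192/336 ≈ 0.429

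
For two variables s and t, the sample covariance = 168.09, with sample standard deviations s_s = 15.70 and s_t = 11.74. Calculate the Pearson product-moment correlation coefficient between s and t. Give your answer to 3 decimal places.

0.912

r = Cov(s,t) / (s_s · s_t) = 168.09 / (15.70 × 11.74)
  = 168.09 / 184.3180 ≈ 0.912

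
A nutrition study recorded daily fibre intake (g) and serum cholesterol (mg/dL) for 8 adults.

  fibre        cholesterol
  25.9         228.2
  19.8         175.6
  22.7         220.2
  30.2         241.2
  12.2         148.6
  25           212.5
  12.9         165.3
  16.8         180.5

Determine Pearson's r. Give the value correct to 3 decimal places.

n = 8, Σx = 165.5, Σy = 1572.1, Σx² = 3712.67, Σy² = 316718.63, Σxy = 33960.23
nΣxy − ΣxΣy = 271681.84 − 260182.55 = 11499.29
nΣx² − (Σx)² = 29701.36 − 27390.25 = 2311.11; nΣy² − (Σy)² = 2533749.04 − 2471498.41 = 62250.63
r = 11499.29 / √(2311.11 × 62250.63) = 11499.29 / 11994.5010 ≈ 0.959

0.959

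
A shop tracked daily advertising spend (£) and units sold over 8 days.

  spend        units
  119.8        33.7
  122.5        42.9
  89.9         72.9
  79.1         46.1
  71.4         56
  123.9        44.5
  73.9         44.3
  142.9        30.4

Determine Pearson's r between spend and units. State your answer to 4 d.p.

-0.6046

n = 8, Σx = 823.4, Σy = 370.8, Σx² = 90027.9, Σy² = 18418.62, Σxy = 36622.61
nΣxy − ΣxΣy = 292980.88 − 305316.72 = -12335.84
nΣx² − (Σx)² = 720223.2 − 677987.56 = 42235.64; nΣy² − (Σy)² = 147348.96 − 137492.64 = 9856.32
r = -12335.84 / √(42235.64 × 9856.32) = -12335.84 / 20403.1366 ≈ -0.6046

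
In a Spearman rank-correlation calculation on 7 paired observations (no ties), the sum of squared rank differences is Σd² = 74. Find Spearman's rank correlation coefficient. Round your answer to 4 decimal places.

-0.3214

ρ = 1 − 6Σd² / [n(n²−1)] = 1 − 6×74 / (7×48)
  = 1 − 444/336 = 1 − 1.32143 ≈ -0.3214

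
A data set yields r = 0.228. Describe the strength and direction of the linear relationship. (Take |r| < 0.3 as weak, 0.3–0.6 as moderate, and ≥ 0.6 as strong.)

r = 0.228 > 0 so the relationship is positive.
|r| = 0.228, which falls in the weak range.

weak positive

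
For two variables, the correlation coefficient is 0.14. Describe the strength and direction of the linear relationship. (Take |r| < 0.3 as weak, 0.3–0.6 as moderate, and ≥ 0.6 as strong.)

r = 0.14 > 0 so the relationship is positive.
|r| = 0.14, which falls in the weak range.

weak positive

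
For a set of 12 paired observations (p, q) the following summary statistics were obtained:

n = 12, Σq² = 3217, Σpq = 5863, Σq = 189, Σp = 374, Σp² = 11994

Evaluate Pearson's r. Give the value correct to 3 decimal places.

r = (nΣpq − ΣpΣq) / √[(nΣp² − (Σp)²)(nΣq² − (Σq)²)]
Numerator: 12×5863 − 374×189 = -330
Denominator: √[(143928 − 139876)(38604 − 35721)] = √[4052 × 2883] = 3417.8818
r = -330 / 3417.8818 ≈ -0.097

-0.097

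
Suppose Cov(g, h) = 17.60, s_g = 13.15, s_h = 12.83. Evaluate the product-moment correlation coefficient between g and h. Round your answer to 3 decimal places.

r = Cov(g,h) / (s_g · s_h) = 17.60 / (13.15 × 12.83)
  = 17.60 / 168.7145 ≈ 0.104

0.104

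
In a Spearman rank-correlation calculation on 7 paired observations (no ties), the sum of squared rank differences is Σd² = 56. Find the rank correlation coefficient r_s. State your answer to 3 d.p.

0.000

ρ = 1 − 6Σd² / [n(n²−1)] = 1 − 6×56 / (7×48)
  = 1 − 336/336 = 1 − 1.0000 ≈ 0.000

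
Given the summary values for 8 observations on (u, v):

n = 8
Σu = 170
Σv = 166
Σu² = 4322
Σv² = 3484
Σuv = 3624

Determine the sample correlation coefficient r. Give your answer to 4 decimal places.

0.5764

r = (nΣuv − ΣuΣv) / √[(nΣu² − (Σu)²)(nΣv² − (Σv)²)]
Numerator: 8×3624 − 170×166 = 772
Denominator: √[(34576 − 28900)(27872 − 27556)] = √[5676 × 316] = 1339.2595
r = 772 / 1339.2595 ≈ 0.5764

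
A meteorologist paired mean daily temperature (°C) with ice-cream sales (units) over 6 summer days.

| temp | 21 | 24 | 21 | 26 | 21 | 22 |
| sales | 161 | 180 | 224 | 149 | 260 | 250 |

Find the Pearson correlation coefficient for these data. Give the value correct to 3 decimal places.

-0.616

n = 6, Σx = 135, Σy = 1224, Σx² = 3059, Σy² = 260798, Σxy = 27239
nΣxy − ΣxΣy = 163434 − 165240 = -1806
nΣx² − (Σx)² = 18354 − 18225 = 129; nΣy² − (Σy)² = 1564788 − 1498176 = 66612
r = -1806 / √(129 × 66612) = -1806 / 2931.3731 ≈ -0.616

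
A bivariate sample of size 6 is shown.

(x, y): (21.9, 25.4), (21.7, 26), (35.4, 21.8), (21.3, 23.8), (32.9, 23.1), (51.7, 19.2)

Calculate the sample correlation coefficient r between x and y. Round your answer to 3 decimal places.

n = 6, Σx = 184.9, Σy = 139.3, Σx² = 6412.65, Σy² = 3265.09, Σxy = 4151.75
nΣxy − ΣxΣy = 24910.5 − 25756.57 = -846.07
nΣx² − (Σx)² = 38475.9 − 34188.01 = 4287.89; nΣy² − (Σy)² = 19590.54 − 19404.49 = 186.05
r = -846.07 / √(4287.89 × 186.05) = -846.07 / 893.1752 ≈ -0.947

-0.947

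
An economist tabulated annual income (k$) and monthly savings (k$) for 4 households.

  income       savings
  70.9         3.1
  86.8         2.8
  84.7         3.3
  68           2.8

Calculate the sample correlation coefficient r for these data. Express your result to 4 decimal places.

0.2200

n = 4, Σx = 310.4, Σy = 12, Σx² = 24359.14, Σy² = 36.18, Σxy = 932.74
nΣxy − ΣxΣy = 3730.96 − 3724.8 = 6.16
nΣx² − (Σx)² = 97436.56 − 96348.16 = 1088.4; nΣy² − (Σy)² = 144.72 − 144 = 0.72
r = 6.16 / √(1088.4 × 0.72) = 6.16 / 27.9937 ≈ 0.2200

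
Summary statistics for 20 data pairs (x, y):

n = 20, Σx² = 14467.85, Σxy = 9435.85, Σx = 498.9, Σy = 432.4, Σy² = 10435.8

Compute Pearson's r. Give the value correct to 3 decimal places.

r = (nΣxy − ΣxΣy) / √[(nΣx² − (Σx)²)(nΣy² − (Σy)²)]
Numerator: 20×9435.85 − 498.9×432.4 = -27007.36
Denominator: √[(289357 − 248901.21)(208716 − 186969.76)] = √[40455.79 × 21746.24] = 29660.7707
r = -27007.36 / 29660.7707 ≈ -0.911

-0.911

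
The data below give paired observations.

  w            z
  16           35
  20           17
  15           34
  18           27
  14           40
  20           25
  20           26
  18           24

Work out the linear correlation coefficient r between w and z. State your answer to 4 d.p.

-0.9000

n = 8, Σw = 141, Σz = 228, Σw² = 2525, Σz² = 6876, Σwz = 3908
nΣwz − ΣwΣz = 31264 − 32148 = -884
nΣw² − (Σw)² = 20200 − 19881 = 319; nΣz² − (Σz)² = 55008 − 51984 = 3024
r = -884 / √(319 × 3024) = -884 / 982.1690 ≈ -0.9000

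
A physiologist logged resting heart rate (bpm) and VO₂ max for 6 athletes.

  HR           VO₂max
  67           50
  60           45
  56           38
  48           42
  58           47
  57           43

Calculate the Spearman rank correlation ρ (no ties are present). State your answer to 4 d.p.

0.8857

Rank HR: 6, 5, 2, 1, 4, 3
Rank VO₂max: 6, 4, 1, 2, 5, 3
d = rank(HR) − rank(VO₂max): 0, 1, 1, -1, -1, 0; Σd² = 4
ρ = 1 − 6Σd² / [n(n²−1)] = 1 − 6×4 / (6×35) = 1 − 24/210 ≈ 0.8857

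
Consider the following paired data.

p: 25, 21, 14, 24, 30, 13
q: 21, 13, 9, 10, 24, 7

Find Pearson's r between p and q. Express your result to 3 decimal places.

0.860

n = 6, Σp = 127, Σq = 84, Σp² = 2907, Σq² = 1416, Σpq = 1975
nΣpq − ΣpΣq = 11850 − 10668 = 1182
nΣp² − (Σp)² = 17442 − 16129 = 1313; nΣq² − (Σq)² = 8496 − 7056 = 1440
r = 1182 / √(1313 × 1440) = 1182 / 1375.0345 ≈ 0.860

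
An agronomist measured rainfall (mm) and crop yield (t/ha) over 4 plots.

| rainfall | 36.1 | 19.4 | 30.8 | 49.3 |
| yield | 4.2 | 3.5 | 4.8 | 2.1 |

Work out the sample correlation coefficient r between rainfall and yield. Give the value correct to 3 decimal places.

-0.556

n = 4, Σx = 135.6, Σy = 14.6, Σx² = 5058.7, Σy² = 57.34, Σxy = 470.89
nΣxy − ΣxΣy = 1883.56 − 1979.76 = -96.2
nΣx² − (Σx)² = 20234.8 − 18387.36 = 1847.44; nΣy² − (Σy)² = 229.36 − 213.16 = 16.2
r = -96.2 / √(1847.44 × 16.2) = -96.2 / 172.9986 ≈ -0.556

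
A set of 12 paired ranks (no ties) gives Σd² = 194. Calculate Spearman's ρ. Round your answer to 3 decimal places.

ρ = 1 − 6Σd² / [n(n²−1)] = 1 − 6×194 / (12×143)
  = 1 − 1164/1716 = 1 − 0.6783 ≈ 0.322

0.322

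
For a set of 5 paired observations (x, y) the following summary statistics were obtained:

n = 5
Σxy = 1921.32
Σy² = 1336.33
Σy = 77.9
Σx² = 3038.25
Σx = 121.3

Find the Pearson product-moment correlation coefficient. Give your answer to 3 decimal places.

r = (nΣxy − ΣxΣy) / √[(nΣx² − (Σx)²)(nΣy² − (Σy)²)]
Numerator: 5×1921.32 − 121.3×77.9 = 157.33
Denominator: √[(15191.25 − 14713.69)(6681.65 − 6068.41)] = √[477.56 × 613.24] = 541.1644
r = 157.33 / 541.1644 ≈ 0.291

0.291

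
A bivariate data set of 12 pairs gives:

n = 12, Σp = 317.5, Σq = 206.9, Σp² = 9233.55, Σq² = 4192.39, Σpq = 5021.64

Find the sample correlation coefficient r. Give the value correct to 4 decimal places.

-0.6272

r = (nΣpq − ΣpΣq) / √[(nΣp² − (Σp)²)(nΣq² − (Σq)²)]
Numerator: 12×5021.64 − 317.5×206.9 = -5431.07
Denominator: √[(110802.6 − 100806.25)(50308.68 − 42807.61)] = √[9996.35 × 7501.07] = 8659.2910
r = -5431.07 / 8659.2910 ≈ -0.6272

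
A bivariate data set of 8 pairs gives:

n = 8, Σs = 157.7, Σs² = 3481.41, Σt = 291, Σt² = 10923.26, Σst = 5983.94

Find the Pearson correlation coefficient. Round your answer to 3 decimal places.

r = (nΣst − ΣsΣt) / √[(nΣs² − (Σs)²)(nΣt² − (Σt)²)]
Numerator: 8×5983.94 − 157.7×291 = 1980.82
Denominator: √[(27851.28 − 24869.29)(87386.08 − 84681)] = √[2981.99 × 2705.08] = 2840.1622
r = 1980.82 / 2840.1622 ≈ 0.697

0.697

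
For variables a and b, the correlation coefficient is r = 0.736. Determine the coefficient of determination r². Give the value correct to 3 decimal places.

r² = (0.736)² = 0.542

0.542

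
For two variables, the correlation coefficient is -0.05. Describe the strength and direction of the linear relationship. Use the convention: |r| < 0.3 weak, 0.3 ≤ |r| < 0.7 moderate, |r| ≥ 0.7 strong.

r = -0.05 < 0 so the relationship is negative.
|r| = 0.05, which falls in the weak range.

weak negative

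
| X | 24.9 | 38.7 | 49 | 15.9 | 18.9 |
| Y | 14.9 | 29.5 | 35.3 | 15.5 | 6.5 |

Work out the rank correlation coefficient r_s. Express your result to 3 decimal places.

Rank X: 3, 4, 5, 1, 2
Rank Y: 2, 4, 5, 3, 1
d = rank(X) − rank(Y): 1, 0, 0, -2, 1; Σd² = 6
ρ = 1 − 6Σd² / [n(n²−1)] = 1 − 6×6 / (5×24) = 1 − 36/120 ≈ 0.700

0.700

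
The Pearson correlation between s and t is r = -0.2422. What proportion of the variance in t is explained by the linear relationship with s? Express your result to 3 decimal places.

0.059

r² = (-0.2422)² = 0.059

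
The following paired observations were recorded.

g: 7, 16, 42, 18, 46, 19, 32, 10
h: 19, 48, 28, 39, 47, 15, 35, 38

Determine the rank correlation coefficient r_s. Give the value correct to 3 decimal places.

Rank g: 1, 3, 7, 4, 8, 5, 6, 2
Rank h: 2, 8, 3, 6, 7, 1, 4, 5
d = rank(g) − rank(h): -1, -5, 4, -2, 1, 4, 2, -3; Σd² = 76
ρ = 1 − 6Σd² / [n(n²−1)] = 1 − 6×76 / (8×63) = 1 − 456/504 ≈ 0.095

0.095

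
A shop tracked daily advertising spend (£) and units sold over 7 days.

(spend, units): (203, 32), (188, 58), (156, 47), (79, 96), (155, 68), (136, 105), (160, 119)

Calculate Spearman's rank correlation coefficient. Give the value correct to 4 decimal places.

Rank spend: 7, 6, 4, 1, 3, 2, 5
Rank units: 1, 3, 2, 5, 4, 6, 7
d = rank(spend) − rank(units): 6, 3, 2, -4, -1, -4, -2; Σd² = 86
ρ = 1 − 6Σd² / [n(n²−1)] = 1 − 6×86 / (7×48) = 1 − 516/336 ≈ -0.5357

-0.5357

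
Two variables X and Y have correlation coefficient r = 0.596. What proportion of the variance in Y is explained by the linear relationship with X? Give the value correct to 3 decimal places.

0.355

r² = (0.596)² = 0.355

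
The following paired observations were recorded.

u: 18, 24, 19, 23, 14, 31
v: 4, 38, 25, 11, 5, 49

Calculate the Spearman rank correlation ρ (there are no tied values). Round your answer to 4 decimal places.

Rank u: 2, 5, 3, 4, 1, 6
Rank v: 1, 5, 4, 3, 2, 6
d = rank(u) − rank(v): 1, 0, -1, 1, -1, 0; Σd² = 4
ρ = 1 − 6Σd² / [n(n²−1)] = 1 − 6×4 / (6×35) = 1 − 24/210 ≈ 0.8857

0.8857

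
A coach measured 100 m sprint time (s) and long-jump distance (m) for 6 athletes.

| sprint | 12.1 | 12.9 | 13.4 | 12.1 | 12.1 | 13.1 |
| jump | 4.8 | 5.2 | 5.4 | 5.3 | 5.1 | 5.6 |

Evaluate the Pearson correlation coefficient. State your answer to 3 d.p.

n = 6, Σx = 75.7, Σy = 31.4, Σx² = 956.81, Σy² = 164.7, Σxy = 396.72
nΣxy − ΣxΣy = 2380.32 − 2376.98 = 3.34
nΣx² − (Σx)² = 5740.86 − 5730.49 = 10.37; nΣy² − (Σy)² = 988.2 − 985.96 = 2.24
r = 3.34 / √(10.37 × 2.24) = 3.34 / 4.8196 ≈ 0.693

0.693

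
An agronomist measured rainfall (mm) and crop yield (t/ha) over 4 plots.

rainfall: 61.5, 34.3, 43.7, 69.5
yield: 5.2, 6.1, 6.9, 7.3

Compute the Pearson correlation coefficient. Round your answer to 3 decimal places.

0.123

n = 4, Σx = 209, Σy = 25.5, Σx² = 11698.68, Σy² = 165.15, Σxy = 1337.91
nΣxy − ΣxΣy = 5351.64 − 5329.5 = 22.14
nΣx² − (Σx)² = 46794.72 − 43681 = 3113.72; nΣy² − (Σy)² = 660.6 − 650.25 = 10.35
r = 22.14 / √(3113.72 × 10.35) = 22.14 / 179.5188 ≈ 0.123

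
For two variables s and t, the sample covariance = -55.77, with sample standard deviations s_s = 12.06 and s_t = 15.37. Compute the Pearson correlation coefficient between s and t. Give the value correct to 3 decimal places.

r = Cov(s,t) / (s_s · s_t) = -55.77 / (12.06 × 15.37)
  = -55.77 / 185.3622 ≈ -0.301

-0.301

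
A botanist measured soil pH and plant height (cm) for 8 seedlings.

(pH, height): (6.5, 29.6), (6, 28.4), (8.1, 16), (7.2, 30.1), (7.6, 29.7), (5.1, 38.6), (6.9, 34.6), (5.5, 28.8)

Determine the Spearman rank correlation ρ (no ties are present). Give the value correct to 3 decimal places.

-0.286

Rank pH: 4, 3, 8, 6, 7, 1, 5, 2
Rank height: 4, 2, 1, 6, 5, 8, 7, 3
d = rank(pH) − rank(height): 0, 1, 7, 0, 2, -7, -2, -1; Σd² = 108
ρ = 1 − 6Σd² / [n(n²−1)] = 1 − 6×108 / (8×63) = 1 − 648/504 ≈ -0.286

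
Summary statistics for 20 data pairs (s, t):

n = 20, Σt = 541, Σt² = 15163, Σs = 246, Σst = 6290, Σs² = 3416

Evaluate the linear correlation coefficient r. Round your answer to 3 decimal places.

-0.802

r = (nΣst − ΣsΣt) / √[(nΣs² − (Σs)²)(nΣt² − (Σt)²)]
Numerator: 20×6290 − 246×541 = -7286
Denominator: √[(68320 − 60516)(303260 − 292681)] = √[7804 × 10579] = 9086.1717
r = -7286 / 9086.1717 ≈ -0.802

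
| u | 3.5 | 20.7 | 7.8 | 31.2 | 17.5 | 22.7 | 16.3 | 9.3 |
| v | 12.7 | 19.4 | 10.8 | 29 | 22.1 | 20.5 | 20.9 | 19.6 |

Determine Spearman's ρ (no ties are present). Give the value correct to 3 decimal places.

Rank u: 1, 6, 2, 8, 5, 7, 4, 3
Rank v: 2, 3, 1, 8, 7, 5, 6, 4
d = rank(u) − rank(v): -1, 3, 1, 0, -2, 2, -2, -1; Σd² = 24
ρ = 1 − 6Σd² / [n(n²−1)] = 1 − 6×24 / (8×63) = 1 − 144/504 ≈ 0.714

0.714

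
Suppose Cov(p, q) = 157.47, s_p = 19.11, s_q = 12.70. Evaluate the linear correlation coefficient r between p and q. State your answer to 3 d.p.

r = Cov(p,q) / (s_p · s_q) = 157.47 / (19.11 × 12.70)
  = 157.47 / 242.6970 ≈ 0.649

0.649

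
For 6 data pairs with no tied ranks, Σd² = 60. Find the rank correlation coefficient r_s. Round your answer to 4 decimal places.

ρ = 1 − 6Σd² / [n(n²−1)] = 1 − 6×60 / (6×35)
  = 1 − 360/210 = 1 − 1.71429 ≈ -0.7143

-0.7143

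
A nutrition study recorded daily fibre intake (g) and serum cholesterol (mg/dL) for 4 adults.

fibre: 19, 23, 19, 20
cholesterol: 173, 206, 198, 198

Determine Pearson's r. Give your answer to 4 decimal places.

0.6540

n = 4, Σx = 81, Σy = 775, Σx² = 1651, Σy² = 150773, Σxy = 15747
nΣxy − ΣxΣy = 62988 − 62775 = 213
nΣx² − (Σx)² = 6604 − 6561 = 43; nΣy² − (Σy)² = 603092 − 600625 = 2467
r = 213 / √(43 × 2467) = 213 / 325.7008 ≈ 0.6540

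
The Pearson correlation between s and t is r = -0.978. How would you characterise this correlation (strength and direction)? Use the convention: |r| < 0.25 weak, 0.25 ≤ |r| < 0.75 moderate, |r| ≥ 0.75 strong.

r = -0.978 < 0 so the relationship is negative.
|r| = 0.978, which falls in the strong range.

strong negative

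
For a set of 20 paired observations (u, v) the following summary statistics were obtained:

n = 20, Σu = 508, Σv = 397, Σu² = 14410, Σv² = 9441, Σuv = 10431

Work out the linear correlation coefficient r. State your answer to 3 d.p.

0.226

r = (nΣuv − ΣuΣv) / √[(nΣu² − (Σu)²)(nΣv² − (Σv)²)]
Numerator: 20×10431 − 508×397 = 6944
Denominator: √[(288200 − 258064)(188820 − 157609)] = √[30136 × 31211] = 30668.7903
r = 6944 / 30668.7903 ≈ 0.226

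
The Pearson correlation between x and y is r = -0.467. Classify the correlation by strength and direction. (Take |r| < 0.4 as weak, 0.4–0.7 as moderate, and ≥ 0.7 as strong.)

moderate negative

r = -0.467 < 0 so the relationship is negative.
|r| = 0.467, which falls in the moderate range.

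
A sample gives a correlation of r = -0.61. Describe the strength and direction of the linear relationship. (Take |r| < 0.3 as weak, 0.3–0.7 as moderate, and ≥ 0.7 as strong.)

moderate negative

r = -0.61 < 0 so the relationship is negative.
|r| = 0.61, which falls in the moderate range.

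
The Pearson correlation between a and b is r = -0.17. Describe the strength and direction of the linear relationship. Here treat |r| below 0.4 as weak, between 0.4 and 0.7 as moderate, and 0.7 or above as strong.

weak negative

r = -0.17 < 0 so the relationship is negative.
|r| = 0.17, which falls in the weak range.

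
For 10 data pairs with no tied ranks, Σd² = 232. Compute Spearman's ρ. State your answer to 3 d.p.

ρ = 1 − 6Σd² / [n(n²−1)] = 1 − 6×232 / (10×99)
  = 1 − 1392/990 = 1 − 1.4061 ≈ -0.406

-0.406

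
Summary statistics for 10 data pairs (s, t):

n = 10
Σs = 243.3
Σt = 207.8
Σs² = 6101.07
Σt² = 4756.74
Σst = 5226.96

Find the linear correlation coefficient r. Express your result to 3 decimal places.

r = (nΣst − ΣsΣt) / √[(nΣs² − (Σs)²)(nΣt² − (Σt)²)]
Numerator: 10×5226.96 − 243.3×207.8 = 1711.86
Denominator: √[(61010.7 − 59194.89)(47567.4 − 43180.84)] = √[1815.81 × 4386.56] = 2822.2614
r = 1711.86 / 2822.2614 ≈ 0.607

0.607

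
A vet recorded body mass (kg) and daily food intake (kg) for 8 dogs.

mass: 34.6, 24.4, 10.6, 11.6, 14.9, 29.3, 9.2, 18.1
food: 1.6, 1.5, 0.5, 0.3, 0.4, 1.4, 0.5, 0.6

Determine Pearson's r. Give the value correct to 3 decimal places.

0.927

n = 8, Σx = 152.7, Σy = 6.8, Σx² = 3532.19, Σy² = 7.88, Σxy = 163.18
nΣxy − ΣxΣy = 1305.44 − 1038.36 = 267.08
nΣx² − (Σx)² = 28257.52 − 23317.29 = 4940.23; nΣy² − (Σy)² = 63.04 − 46.24 = 16.8
r = 267.08 / √(4940.23 × 16.8) = 267.08 / 288.0900 ≈ 0.927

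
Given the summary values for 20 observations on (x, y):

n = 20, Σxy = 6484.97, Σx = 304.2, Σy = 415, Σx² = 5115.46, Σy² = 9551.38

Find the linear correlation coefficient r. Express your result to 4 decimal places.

0.2550

r = (nΣxy − ΣxΣy) / √[(nΣx² − (Σx)²)(nΣy² − (Σy)²)]
Numerator: 20×6484.97 − 304.2×415 = 3456.4
Denominator: √[(102309.2 − 92537.64)(191027.6 − 172225)] = √[9771.56 × 18802.6] = 13554.7311
r = 3456.4 / 13554.7311 ≈ 0.2550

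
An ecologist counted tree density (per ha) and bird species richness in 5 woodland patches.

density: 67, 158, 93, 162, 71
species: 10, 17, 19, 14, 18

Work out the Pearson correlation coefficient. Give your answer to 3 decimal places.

0.108

n = 5, Σx = 551, Σy = 78, Σx² = 69387, Σy² = 1270, Σxy = 8669
nΣxy − ΣxΣy = 43345 − 42978 = 367
nΣx² − (Σx)² = 346935 − 303601 = 43334; nΣy² − (Σy)² = 6350 − 6084 = 266
r = 367 / √(43334 × 266) = 367 / 3395.1206 ≈ 0.108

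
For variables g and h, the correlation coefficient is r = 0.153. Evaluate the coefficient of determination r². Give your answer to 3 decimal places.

0.023

r² = (0.153)² = 0.023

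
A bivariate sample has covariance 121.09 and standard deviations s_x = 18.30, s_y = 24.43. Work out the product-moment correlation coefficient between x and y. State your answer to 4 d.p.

r = Cov(x,y) / (s_x · s_y) = 121.09 / (18.30 × 24.43)
  = 121.09 / 447.0690 ≈ 0.2709

0.2709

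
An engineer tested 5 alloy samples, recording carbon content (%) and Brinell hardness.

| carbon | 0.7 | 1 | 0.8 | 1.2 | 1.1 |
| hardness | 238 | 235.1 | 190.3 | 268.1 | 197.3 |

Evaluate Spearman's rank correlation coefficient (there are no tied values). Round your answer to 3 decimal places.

0.300

Rank carbon: 1, 3, 2, 5, 4
Rank hardness: 4, 3, 1, 5, 2
d = rank(carbon) − rank(hardness): -3, 0, 1, 0, 2; Σd² = 14
ρ = 1 − 6Σd² / [n(n²−1)] = 1 − 6×14 / (5×24) = 1 − 84/120 ≈ 0.300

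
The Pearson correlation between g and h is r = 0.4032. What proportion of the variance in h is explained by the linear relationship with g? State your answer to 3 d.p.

r² = (0.4032)² = 0.163

0.163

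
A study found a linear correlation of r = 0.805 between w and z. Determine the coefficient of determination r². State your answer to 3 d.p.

r² = (0.805)² = 0.648

0.648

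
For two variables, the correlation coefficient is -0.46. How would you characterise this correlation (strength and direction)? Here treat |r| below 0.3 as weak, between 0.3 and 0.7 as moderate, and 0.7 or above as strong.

moderate negative

r = -0.46 < 0 so the relationship is negative.
|r| = 0.46, which falls in the moderate range.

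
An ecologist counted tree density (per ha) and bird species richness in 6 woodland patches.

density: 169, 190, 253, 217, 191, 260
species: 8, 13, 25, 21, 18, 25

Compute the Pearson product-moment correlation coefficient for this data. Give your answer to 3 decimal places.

0.939

n = 6, Σx = 1280, Σy = 110, Σx² = 279840, Σy² = 2248, Σxy = 24642
nΣxy − ΣxΣy = 147852 − 140800 = 7052
nΣx² − (Σx)² = 1679040 − 1638400 = 40640; nΣy² − (Σy)² = 13488 − 12100 = 1388
r = 7052 / √(40640 × 1388) = 7052 / 7510.5473 ≈ 0.939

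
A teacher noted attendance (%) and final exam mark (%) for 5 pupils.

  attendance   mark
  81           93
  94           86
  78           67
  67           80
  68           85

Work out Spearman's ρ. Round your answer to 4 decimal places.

0.6000

Rank attendance: 4, 5, 3, 1, 2
Rank mark: 5, 4, 1, 2, 3
d = rank(attendance) − rank(mark): -1, 1, 2, -1, -1; Σd² = 8
ρ = 1 − 6Σd² / [n(n²−1)] = 1 − 6×8 / (5×24) = 1 − 48/120 ≈ 0.6000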